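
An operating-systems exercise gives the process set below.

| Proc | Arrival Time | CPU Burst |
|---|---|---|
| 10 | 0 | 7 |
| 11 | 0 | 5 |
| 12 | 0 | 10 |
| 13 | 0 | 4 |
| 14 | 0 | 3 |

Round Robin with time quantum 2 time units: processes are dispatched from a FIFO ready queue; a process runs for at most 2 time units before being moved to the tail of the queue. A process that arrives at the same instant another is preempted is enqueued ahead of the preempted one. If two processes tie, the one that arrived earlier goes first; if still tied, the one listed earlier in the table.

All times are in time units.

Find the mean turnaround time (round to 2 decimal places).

22.60

Gantt: | 10 0-2 | 11 2-4 | 12 4-6 | 13 6-8 | 14 8-10 | 10 10-12 | 11 12-14 | 12 14-16 | 13 16-18 | 14 18-19 | 10 19-21 | 11 21-22 | 12 22-24 | 10 24-25 | 12 25-29 |
Completion: 10=25  11=22  12=29  13=18  14=19
Turnaround times: 10=25, 11=22, 12=29, 13=18, 14=19
Average turnaround = (25+22+29+18+19) / 5 = 113/5 = 22.60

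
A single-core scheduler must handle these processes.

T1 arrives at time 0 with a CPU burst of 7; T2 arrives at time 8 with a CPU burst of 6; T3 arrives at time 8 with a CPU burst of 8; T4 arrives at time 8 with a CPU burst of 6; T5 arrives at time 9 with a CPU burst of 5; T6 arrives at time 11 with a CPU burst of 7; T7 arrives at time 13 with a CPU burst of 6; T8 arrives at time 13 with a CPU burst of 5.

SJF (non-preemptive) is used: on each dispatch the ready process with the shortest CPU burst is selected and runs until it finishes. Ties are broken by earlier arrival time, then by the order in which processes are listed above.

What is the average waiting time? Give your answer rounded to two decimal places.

Timeline: | T1 0-7 | idle 7-8 | T2 8-14 | T5 14-19 | T8 19-24 | T4 24-30 | T7 30-36 | T6 36-43 | T3 43-51 |
Completion: T1=7  T2=14  T3=51  T4=30  T5=19  T6=43  T7=36  T8=24
Waiting times: T1=0, T2=0, T3=35, T4=16, T5=5, T6=25, T7=17, T8=6
Average waiting = (0+0+35+16+5+25+17+6) / 8 = 104/8 = 13.00

13.00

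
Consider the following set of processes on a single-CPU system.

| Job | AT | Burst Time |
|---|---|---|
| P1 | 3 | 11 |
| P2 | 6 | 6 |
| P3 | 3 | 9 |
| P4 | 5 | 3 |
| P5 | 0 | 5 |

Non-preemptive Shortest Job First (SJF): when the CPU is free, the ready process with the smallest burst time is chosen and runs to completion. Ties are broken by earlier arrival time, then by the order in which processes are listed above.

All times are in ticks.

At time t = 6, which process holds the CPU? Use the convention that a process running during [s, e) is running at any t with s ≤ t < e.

P4

Gantt: | P5 0-5 | P4 5-8 | P2 8-14 | P3 14-23 | P1 23-34 |
Completion: P1=34  P2=14  P3=23  P4=8  P5=5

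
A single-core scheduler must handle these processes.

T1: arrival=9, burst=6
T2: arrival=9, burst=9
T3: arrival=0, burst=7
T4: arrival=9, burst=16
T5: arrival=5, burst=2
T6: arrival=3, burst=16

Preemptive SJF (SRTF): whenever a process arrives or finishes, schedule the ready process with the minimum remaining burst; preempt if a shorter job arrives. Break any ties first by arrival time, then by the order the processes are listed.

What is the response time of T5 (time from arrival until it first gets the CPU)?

2

Gantt: | T3 0-7 | T5 7-9 | T1 9-15 | T2 15-24 | T6 24-40 | T4 40-56 |
Completion: T1=15  T2=24  T3=7  T4=56  T5=9  T6=40
Response(T5) = first start − arrival = 7 − 5 = 2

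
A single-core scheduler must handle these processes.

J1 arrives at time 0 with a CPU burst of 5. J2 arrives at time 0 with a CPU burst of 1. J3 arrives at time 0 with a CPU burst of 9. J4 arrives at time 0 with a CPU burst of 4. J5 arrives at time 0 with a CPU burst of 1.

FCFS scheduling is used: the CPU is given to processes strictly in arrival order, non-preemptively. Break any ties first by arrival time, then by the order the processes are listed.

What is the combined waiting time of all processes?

Gantt: | J1 0-5 | J2 5-6 | J3 6-15 | J4 15-19 | J5 19-20 |
Completion: J1=5  J2=6  J3=15  J4=19  J5=20
Turnaround (C−A): J1=5  J2=6  J3=15  J4=19  J5=20
Waiting = turnaround − burst: J1=0, J2=5, J3=6, J4=15, J5=19
Total waiting = 0 + 5 + 6 + 15 + 19 = 45

45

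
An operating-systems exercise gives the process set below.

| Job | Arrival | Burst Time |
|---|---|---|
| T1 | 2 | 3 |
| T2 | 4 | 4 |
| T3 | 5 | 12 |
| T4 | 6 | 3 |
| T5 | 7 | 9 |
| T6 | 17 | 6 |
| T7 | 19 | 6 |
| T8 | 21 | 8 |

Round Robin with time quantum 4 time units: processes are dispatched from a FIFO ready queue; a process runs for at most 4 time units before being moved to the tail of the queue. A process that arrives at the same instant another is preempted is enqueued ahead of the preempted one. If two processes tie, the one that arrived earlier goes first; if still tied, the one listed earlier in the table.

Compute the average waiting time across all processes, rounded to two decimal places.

17.25

Gantt: | idle 0-2 | T1 2-5 | T2 5-9 | T3 9-13 | T4 13-16 | T5 16-20 | T3 20-24 | T6 24-28 | T7 28-32 | T5 32-36 | T8 36-40 | T3 40-44 | T6 44-46 | T7 46-48 | T5 48-49 | T8 49-53 |
Completion: T1=5  T2=9  T3=44  T4=16  T5=49  T6=46  T7=48  T8=53
Turnaround (C−A): T1=3  T2=5  T3=39  T4=10  T5=42  T6=29  T7=29  T8=32
Waiting times: T1=0, T2=1, T3=27, T4=7, T5=33, T6=23, T7=23, T8=24
Average waiting = (0+1+27+7+33+23+23+24) / 8 = 138/8 = 17.25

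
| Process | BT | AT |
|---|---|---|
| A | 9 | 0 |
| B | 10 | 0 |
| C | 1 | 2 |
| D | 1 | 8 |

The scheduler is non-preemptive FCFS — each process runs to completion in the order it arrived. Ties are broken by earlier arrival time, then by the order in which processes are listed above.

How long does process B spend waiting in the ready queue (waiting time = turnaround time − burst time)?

9

Timeline: | A 0-9 | B 9-19 | C 19-20 | D 20-21 |
Completion: A=9  B=19  C=20  D=21
Waiting(B) = turnaround − burst = 19 − 10 = 9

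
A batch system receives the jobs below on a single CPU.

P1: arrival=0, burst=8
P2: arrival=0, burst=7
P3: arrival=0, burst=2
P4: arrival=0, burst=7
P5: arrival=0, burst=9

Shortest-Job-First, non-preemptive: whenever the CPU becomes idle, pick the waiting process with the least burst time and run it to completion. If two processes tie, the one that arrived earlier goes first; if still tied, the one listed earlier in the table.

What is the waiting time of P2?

Timeline: | P3 0-2 | P2 2-9 | P4 9-16 | P1 16-24 | P5 24-33 |
Completion: P1=24  P2=9  P3=2  P4=16  P5=33
Waiting(P2) = turnaround − burst = 9 − 7 = 2

2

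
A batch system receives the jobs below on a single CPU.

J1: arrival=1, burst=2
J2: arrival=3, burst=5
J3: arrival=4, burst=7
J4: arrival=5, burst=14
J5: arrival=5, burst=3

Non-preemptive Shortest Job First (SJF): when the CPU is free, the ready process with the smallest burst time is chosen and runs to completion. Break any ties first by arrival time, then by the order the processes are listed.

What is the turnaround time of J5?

6

Timeline: | idle 0-1 | J1 1-3 | J2 3-8 | J5 8-11 | J3 11-18 | J4 18-32 |
Completion: J1=3  J2=8  J3=18  J4=32  J5=11
Turnaround(J5) = completion − arrival = 11 − 5 = 6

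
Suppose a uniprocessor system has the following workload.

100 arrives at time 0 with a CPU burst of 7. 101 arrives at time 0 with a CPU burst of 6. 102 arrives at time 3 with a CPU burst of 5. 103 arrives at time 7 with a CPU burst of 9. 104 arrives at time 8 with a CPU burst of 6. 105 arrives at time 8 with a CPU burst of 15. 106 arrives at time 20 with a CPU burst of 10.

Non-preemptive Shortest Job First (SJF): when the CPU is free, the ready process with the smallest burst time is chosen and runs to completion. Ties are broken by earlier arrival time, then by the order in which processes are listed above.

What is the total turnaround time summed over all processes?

146

Gantt: | 101 0-6 | 102 6-11 | 104 11-17 | 100 17-24 | 103 24-33 | 106 33-43 | 105 43-58 |
Completion: 100=24  101=6  102=11  103=33  104=17  105=58  106=43
Turnaround (C−A): 100=24  101=6  102=8  103=26  104=9  105=50  106=23
Turnaround = completion − arrival: 100=24, 101=6, 102=8, 103=26, 104=9, 105=50, 106=23
Total turnaround = 24 + 6 + 8 + 26 + 9 + 50 + 23 = 146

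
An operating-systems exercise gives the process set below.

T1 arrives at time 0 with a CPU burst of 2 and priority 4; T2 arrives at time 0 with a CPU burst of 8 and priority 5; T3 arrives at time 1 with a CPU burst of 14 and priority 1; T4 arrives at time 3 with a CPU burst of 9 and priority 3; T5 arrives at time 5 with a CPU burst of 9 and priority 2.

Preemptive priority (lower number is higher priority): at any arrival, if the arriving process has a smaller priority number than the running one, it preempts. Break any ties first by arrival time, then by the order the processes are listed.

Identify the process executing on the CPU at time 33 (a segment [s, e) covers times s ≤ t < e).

T1

Timeline: | T1 0-1 | T3 1-15 | T5 15-24 | T4 24-33 | T1 33-34 | T2 34-42 |
Completion: T1=34  T2=42  T3=15  T4=33  T5=24
Turnaround (C−A): T1=34  T2=42  T3=14  T4=30  T5=19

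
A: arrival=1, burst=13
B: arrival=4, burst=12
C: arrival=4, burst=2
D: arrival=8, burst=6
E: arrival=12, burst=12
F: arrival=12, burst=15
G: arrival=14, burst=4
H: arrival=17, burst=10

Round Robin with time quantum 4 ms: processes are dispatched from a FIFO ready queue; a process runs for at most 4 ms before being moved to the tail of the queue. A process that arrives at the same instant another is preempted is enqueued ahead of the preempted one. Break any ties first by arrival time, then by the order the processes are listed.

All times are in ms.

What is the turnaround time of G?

Schedule: | idle 0-1 | A 1-5 | B 5-9 | C 9-11 | A 11-15 | D 15-19 | B 19-23 | E 23-27 | F 27-31 | G 31-35 | A 35-39 | H 39-43 | D 43-45 | B 45-49 | E 49-53 | F 53-57 | A 57-58 | H 58-62 | E 62-66 | F 66-70 | H 70-72 | F 72-75 |
Completion: A=58  B=49  C=11  D=45  E=66  F=75  G=35  H=72
Turnaround (C−A): A=57  B=45  C=7  D=37  E=54  F=63  G=21  H=55
Turnaround(G) = completion − arrival = 35 − 14 = 21

21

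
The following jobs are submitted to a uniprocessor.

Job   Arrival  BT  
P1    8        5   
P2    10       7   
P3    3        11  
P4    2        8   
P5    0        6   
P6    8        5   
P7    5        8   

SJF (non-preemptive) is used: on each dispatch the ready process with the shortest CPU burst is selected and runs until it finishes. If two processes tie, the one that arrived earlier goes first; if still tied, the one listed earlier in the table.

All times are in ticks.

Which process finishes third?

Timeline: | P5 0-6 | P4 6-14 | P1 14-19 | P6 19-24 | P2 24-31 | P7 31-39 | P3 39-50 |
Completion: P1=19  P2=31  P3=50  P4=14  P5=6  P6=24  P7=39
Turnaround (C−A): P1=11  P2=21  P3=47  P4=12  P5=6  P6=16  P7=34
Finish order: P5 → P4 → P1 → P6 → P2 → P7 → P3

P1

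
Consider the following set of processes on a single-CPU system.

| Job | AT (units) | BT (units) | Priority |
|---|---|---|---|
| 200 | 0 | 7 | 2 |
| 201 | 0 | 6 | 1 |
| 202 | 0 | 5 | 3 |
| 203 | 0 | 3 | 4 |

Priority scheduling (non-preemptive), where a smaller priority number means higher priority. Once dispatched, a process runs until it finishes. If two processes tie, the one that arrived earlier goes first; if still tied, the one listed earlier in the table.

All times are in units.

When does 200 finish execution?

13

Schedule: | 201 0-6 | 200 6-13 | 202 13-18 | 203 18-21 |
Completion: 200=13  201=6  202=18  203=21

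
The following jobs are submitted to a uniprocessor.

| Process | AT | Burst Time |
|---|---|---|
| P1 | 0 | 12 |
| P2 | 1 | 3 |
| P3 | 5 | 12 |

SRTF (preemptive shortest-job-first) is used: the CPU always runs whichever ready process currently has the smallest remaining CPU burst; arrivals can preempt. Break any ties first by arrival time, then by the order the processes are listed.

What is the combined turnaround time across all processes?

40

Gantt: | P1 0-1 | P2 1-4 | P1 4-15 | P3 15-27 |
Completion: P1=15  P2=4  P3=27
Turnaround (C−A): P1=15  P2=3  P3=22
Turnaround = completion − arrival: P1=15, P2=3, P3=22
Total turnaround = 15 + 3 + 22 = 40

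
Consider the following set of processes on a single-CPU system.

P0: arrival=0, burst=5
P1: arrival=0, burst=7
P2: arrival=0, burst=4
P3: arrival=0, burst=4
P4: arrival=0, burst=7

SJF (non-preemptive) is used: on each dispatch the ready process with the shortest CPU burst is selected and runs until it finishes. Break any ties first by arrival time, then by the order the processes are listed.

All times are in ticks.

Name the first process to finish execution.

Schedule: | P2 0-4 | P3 4-8 | P0 8-13 | P1 13-20 | P4 20-27 |
Completion: P0=13  P1=20  P2=4  P3=8  P4=27
Finish order: P2 → P3 → P0 → P1 → P4

P2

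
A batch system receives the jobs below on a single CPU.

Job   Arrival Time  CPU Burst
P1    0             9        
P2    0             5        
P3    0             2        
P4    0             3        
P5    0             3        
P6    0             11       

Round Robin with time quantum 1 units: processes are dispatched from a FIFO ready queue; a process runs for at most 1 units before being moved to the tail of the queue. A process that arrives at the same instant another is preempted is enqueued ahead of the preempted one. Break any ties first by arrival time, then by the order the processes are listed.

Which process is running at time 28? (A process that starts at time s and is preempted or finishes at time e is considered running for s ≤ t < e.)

P6

Gantt: | P1 0-1 | P2 1-2 | P3 2-3 | P4 3-4 | P5 4-5 | P6 5-6 | P1 6-7 | P2 7-8 | P3 8-9 | P4 9-10 | P5 10-11 | P6 11-12 | P1 12-13 | P2 13-14 | P4 14-15 | P5 15-16 | P6 16-17 | P1 17-18 | P2 18-19 | P6 19-20 | P1 20-21 | P2 21-22 | P6 22-23 | P1 23-24 | P6 24-25 | P1 25-26 | P6 26-27 | P1 27-28 | P6 28-29 | P1 29-30 | P6 30-33 |
Completion: P1=30  P2=22  P3=9  P4=15  P5=16  P6=33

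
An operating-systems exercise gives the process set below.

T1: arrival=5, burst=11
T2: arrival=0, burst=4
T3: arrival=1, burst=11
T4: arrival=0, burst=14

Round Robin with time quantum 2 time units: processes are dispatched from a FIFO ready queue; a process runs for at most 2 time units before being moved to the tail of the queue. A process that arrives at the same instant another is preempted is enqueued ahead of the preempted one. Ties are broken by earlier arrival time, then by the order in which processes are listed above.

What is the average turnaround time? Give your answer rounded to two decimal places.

29.50

Schedule: | T2 0-2 | T4 2-4 | T3 4-6 | T2 6-8 | T4 8-10 | T1 10-12 | T3 12-14 | T4 14-16 | T1 16-18 | T3 18-20 | T4 20-22 | T1 22-24 | T3 24-26 | T4 26-28 | T1 28-30 | T3 30-32 | T4 32-34 | T1 34-36 | T3 36-37 | T4 37-39 | T1 39-40 |
Completion: T1=40  T2=8  T3=37  T4=39
Turnaround (C−A): T1=35  T2=8  T3=36  T4=39
Turnaround times: T1=35, T2=8, T3=36, T4=39
Average turnaround = (35+8+36+39) / 4 = 118/4 = 29.50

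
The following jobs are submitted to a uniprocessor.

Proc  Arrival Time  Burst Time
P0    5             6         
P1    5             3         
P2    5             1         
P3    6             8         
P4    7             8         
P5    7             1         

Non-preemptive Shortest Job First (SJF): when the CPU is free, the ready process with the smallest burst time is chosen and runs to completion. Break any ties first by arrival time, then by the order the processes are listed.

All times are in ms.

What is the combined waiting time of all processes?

Schedule: | idle 0-5 | P2 5-6 | P1 6-9 | P5 9-10 | P0 10-16 | P3 16-24 | P4 24-32 |
Completion: P0=16  P1=9  P2=6  P3=24  P4=32  P5=10
Waiting = turnaround − burst: P0=5, P1=1, P2=0, P3=10, P4=17, P5=2
Total waiting = 5 + 1 + 0 + 10 + 17 + 2 = 35

35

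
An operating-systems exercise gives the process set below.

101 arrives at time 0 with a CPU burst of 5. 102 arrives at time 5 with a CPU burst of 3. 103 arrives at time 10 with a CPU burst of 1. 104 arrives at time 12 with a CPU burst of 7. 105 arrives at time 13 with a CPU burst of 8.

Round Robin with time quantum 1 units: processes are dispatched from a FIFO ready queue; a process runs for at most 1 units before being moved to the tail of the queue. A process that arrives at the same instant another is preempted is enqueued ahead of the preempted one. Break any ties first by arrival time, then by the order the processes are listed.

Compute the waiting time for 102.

Timeline: | 101 0-5 | 102 5-8 | idle 8-10 | 103 10-11 | idle 11-12 | 104 12-13 | 105 13-14 | 104 14-15 | 105 15-16 | 104 16-17 | 105 17-18 | 104 18-19 | 105 19-20 | 104 20-21 | 105 21-22 | 104 22-23 | 105 23-24 | 104 24-25 | 105 25-27 |
Completion: 101=5  102=8  103=11  104=25  105=27
Turnaround (C−A): 101=5  102=3  103=1  104=13  105=14
Waiting(102) = turnaround − burst = 3 − 3 = 0

0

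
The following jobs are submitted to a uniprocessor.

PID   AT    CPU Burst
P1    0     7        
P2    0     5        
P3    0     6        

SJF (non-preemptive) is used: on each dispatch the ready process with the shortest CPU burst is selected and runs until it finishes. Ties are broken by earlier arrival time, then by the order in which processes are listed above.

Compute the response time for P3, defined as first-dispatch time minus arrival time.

5

Timeline: | P2 0-5 | P3 5-11 | P1 11-18 |
Completion: P1=18  P2=5  P3=11
Response(P3) = first start − arrival = 5 − 0 = 5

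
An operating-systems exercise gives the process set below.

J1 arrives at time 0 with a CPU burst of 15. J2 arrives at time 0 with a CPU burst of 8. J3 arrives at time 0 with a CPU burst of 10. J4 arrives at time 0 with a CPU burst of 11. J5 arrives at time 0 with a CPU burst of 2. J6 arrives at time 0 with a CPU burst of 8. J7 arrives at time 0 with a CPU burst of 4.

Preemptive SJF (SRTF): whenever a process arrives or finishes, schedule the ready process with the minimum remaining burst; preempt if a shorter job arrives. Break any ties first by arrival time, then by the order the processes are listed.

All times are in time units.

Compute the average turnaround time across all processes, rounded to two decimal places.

Gantt: | J5 0-2 | J7 2-6 | J2 6-14 | J6 14-22 | J3 22-32 | J4 32-43 | J1 43-58 |
Completion: J1=58  J2=14  J3=32  J4=43  J5=2  J6=22  J7=6
Turnaround times: J1=58, J2=14, J3=32, J4=43, J5=2, J6=22, J7=6
Average turnaround = (58+14+32+43+2+22+6) / 7 = 177/7 = 25.29

25.29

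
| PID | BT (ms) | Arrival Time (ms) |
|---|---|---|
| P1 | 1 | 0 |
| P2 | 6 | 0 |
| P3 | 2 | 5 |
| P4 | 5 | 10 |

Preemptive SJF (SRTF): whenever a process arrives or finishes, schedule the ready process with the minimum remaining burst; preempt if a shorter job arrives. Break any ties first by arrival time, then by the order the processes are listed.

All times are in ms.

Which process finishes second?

P2

Timeline: | P1 0-1 | P2 1-7 | P3 7-9 | idle 9-10 | P4 10-15 |
Completion: P1=1  P2=7  P3=9  P4=15
Turnaround (C−A): P1=1  P2=7  P3=4  P4=5
Finish order: P1 → P2 → P3 → P4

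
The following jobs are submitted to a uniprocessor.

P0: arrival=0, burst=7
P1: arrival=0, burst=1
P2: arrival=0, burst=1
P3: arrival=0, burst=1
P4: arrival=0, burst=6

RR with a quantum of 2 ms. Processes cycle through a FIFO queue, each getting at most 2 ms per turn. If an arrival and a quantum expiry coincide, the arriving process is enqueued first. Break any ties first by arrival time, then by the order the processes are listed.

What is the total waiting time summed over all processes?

Schedule: | P0 0-2 | P1 2-3 | P2 3-4 | P3 4-5 | P4 5-7 | P0 7-9 | P4 9-11 | P0 11-13 | P4 13-15 | P0 15-16 |
Completion: P0=16  P1=3  P2=4  P3=5  P4=15
Waiting = turnaround − burst: P0=9, P1=2, P2=3, P3=4, P4=9
Total waiting = 9 + 2 + 3 + 4 + 9 = 27

27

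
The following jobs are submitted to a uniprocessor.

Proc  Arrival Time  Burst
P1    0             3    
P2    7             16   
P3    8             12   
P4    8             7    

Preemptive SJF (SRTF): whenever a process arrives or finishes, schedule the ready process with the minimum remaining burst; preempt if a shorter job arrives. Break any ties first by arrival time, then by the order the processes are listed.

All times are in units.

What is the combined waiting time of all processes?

26

Gantt: | P1 0-3 | idle 3-7 | P2 7-8 | P4 8-15 | P3 15-27 | P2 27-42 |
Completion: P1=3  P2=42  P3=27  P4=15
Turnaround (C−A): P1=3  P2=35  P3=19  P4=7
Waiting = turnaround − burst: P1=0, P2=19, P3=7, P4=0
Total waiting = 0 + 19 + 7 + 0 = 26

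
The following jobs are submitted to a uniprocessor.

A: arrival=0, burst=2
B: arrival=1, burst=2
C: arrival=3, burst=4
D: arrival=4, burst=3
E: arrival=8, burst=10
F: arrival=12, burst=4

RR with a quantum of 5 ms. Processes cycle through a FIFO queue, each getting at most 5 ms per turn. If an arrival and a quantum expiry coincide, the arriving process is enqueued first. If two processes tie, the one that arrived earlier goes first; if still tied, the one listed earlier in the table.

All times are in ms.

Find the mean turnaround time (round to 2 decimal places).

7.00

Gantt: | A 0-2 | B 2-4 | C 4-8 | D 8-11 | E 11-16 | F 16-20 | E 20-25 |
Completion: A=2  B=4  C=8  D=11  E=25  F=20
Turnaround times: A=2, B=3, C=5, D=7, E=17, F=8
Average turnaround = (2+3+5+7+17+8) / 6 = 42/6 = 7.00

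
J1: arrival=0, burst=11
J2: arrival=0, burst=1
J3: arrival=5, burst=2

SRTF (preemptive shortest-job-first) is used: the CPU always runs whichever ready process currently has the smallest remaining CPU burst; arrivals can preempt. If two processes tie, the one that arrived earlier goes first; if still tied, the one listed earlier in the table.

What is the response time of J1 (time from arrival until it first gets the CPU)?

1

Timeline: | J2 0-1 | J1 1-5 | J3 5-7 | J1 7-14 |
Completion: J1=14  J2=1  J3=7
Turnaround (C−A): J1=14  J2=1  J3=2
Response(J1) = first start − arrival = 1 − 0 = 1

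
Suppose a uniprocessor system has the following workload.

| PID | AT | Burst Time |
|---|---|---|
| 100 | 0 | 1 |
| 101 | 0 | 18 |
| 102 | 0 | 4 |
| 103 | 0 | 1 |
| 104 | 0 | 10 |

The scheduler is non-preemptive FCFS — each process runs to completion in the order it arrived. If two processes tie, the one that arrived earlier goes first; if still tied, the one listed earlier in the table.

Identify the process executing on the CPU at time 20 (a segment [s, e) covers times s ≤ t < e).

102

Gantt: | 100 0-1 | 101 1-19 | 102 19-23 | 103 23-24 | 104 24-34 |
Completion: 100=1  101=19  102=23  103=24  104=34
Turnaround (C−A): 100=1  101=19  102=23  103=24  104=34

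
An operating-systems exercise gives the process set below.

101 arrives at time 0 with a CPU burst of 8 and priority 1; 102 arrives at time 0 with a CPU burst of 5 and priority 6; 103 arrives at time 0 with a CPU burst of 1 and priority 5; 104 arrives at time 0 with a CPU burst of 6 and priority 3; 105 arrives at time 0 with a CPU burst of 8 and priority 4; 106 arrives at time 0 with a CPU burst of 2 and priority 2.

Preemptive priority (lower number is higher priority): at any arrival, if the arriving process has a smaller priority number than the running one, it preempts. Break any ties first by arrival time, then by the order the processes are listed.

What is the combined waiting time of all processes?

83

Schedule: | 101 0-8 | 106 8-10 | 104 10-16 | 105 16-24 | 103 24-25 | 102 25-30 |
Completion: 101=8  102=30  103=25  104=16  105=24  106=10
Turnaround (C−A): 101=8  102=30  103=25  104=16  105=24  106=10
Waiting = turnaround − burst: 101=0, 102=25, 103=24, 104=10, 105=16, 106=8
Total waiting = 0 + 25 + 24 + 10 + 16 + 8 = 83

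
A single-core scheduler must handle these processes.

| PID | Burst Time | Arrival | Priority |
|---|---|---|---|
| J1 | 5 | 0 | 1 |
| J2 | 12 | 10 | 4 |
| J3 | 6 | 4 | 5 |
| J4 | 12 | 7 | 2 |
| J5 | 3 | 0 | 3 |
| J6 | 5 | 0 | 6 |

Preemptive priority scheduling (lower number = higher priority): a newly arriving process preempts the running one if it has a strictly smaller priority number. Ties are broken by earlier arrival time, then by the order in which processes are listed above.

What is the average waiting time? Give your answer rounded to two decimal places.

15.50

Timeline: | J1 0-5 | J5 5-7 | J4 7-19 | J5 19-20 | J2 20-32 | J3 32-38 | J6 38-43 |
Completion: J1=5  J2=32  J3=38  J4=19  J5=20  J6=43
Turnaround (C−A): J1=5  J2=22  J3=34  J4=12  J5=20  J6=43
Waiting times: J1=0, J2=10, J3=28, J4=0, J5=17, J6=38
Average waiting = (0+10+28+0+17+38) / 6 = 93/6 = 15.50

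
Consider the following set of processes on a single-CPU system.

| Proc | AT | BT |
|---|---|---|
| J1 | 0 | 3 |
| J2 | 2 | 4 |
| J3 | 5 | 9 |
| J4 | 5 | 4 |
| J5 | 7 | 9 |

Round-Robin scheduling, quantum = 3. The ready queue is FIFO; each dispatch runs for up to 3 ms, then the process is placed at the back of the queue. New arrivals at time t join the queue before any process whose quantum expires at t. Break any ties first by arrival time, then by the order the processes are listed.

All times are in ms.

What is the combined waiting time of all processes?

43

Gantt: | J1 0-3 | J2 3-6 | J3 6-9 | J4 9-12 | J2 12-13 | J5 13-16 | J3 16-19 | J4 19-20 | J5 20-23 | J3 23-26 | J5 26-29 |
Completion: J1=3  J2=13  J3=26  J4=20  J5=29
Turnaround (C−A): J1=3  J2=11  J3=21  J4=15  J5=22
Waiting = turnaround − burst: J1=0, J2=7, J3=12, J4=11, J5=13
Total waiting = 0 + 7 + 12 + 11 + 13 = 43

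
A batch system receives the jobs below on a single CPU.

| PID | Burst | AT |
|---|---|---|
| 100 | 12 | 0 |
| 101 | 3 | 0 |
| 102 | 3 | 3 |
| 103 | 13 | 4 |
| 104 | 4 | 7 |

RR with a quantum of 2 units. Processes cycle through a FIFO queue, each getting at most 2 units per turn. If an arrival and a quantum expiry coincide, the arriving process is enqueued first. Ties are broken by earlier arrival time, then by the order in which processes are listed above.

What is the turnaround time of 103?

Gantt: | 100 0-2 | 101 2-4 | 100 4-6 | 102 6-8 | 103 8-10 | 101 10-11 | 100 11-13 | 104 13-15 | 102 15-16 | 103 16-18 | 100 18-20 | 104 20-22 | 103 22-24 | 100 24-26 | 103 26-28 | 100 28-30 | 103 30-35 |
Completion: 100=30  101=11  102=16  103=35  104=22
Turnaround(103) = completion − arrival = 35 − 4 = 31

31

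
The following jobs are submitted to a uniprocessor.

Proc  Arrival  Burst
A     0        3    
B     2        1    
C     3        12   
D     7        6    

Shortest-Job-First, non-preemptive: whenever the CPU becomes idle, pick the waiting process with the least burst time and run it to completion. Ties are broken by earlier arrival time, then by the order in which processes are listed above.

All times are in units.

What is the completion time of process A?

Gantt: | A 0-3 | B 3-4 | C 4-16 | D 16-22 |
Completion: A=3  B=4  C=16  D=22

3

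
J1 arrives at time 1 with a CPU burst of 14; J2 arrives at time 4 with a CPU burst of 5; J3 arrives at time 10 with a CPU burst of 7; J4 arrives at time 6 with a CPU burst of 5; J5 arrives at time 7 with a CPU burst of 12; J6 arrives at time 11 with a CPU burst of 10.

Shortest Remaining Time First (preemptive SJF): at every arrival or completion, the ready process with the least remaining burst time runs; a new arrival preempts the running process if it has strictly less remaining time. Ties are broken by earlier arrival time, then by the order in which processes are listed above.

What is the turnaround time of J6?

20

Timeline: | idle 0-1 | J1 1-4 | J2 4-9 | J4 9-14 | J3 14-21 | J6 21-31 | J1 31-42 | J5 42-54 |
Completion: J1=42  J2=9  J3=21  J4=14  J5=54  J6=31
Turnaround(J6) = completion − arrival = 31 − 11 = 20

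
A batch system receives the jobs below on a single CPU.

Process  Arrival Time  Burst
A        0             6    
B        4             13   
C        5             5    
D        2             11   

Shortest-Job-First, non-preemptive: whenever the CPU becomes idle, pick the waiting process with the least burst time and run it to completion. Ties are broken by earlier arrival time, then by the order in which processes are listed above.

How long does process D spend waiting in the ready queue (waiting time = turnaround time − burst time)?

Gantt: | A 0-6 | C 6-11 | D 11-22 | B 22-35 |
Completion: A=6  B=35  C=11  D=22
Waiting(D) = turnaround − burst = 20 − 11 = 9

9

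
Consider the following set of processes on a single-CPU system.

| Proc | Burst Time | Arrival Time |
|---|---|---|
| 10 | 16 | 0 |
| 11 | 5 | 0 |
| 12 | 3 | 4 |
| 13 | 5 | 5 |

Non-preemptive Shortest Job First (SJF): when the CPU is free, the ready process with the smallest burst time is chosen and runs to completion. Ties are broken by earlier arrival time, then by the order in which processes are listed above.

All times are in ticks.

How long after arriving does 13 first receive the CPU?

3

Gantt: | 11 0-5 | 12 5-8 | 13 8-13 | 10 13-29 |
Completion: 10=29  11=5  12=8  13=13
Turnaround (C−A): 10=29  11=5  12=4  13=8
Response(13) = first start − arrival = 8 − 5 = 3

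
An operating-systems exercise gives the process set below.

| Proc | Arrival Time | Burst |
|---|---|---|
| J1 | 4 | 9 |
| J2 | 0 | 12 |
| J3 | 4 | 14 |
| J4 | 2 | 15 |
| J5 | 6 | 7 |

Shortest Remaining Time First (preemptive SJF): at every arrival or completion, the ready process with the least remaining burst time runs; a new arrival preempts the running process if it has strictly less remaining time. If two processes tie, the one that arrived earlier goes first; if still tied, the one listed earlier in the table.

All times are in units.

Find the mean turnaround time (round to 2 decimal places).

Schedule: | J2 0-12 | J5 12-19 | J1 19-28 | J3 28-42 | J4 42-57 |
Completion: J1=28  J2=12  J3=42  J4=57  J5=19
Turnaround (C−A): J1=24  J2=12  J3=38  J4=55  J5=13
Turnaround times: J1=24, J2=12, J3=38, J4=55, J5=13
Average turnaround = (24+12+38+55+13) / 5 = 142/5 = 28.40

28.40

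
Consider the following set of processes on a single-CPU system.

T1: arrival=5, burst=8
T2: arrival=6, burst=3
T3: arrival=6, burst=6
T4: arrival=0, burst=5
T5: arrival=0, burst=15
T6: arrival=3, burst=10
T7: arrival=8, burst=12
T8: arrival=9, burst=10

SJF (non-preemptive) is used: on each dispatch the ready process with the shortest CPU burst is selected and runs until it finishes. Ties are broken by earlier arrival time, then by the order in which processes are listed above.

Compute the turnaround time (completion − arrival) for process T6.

Schedule: | T4 0-5 | T1 5-13 | T2 13-16 | T3 16-22 | T6 22-32 | T8 32-42 | T7 42-54 | T5 54-69 |
Completion: T1=13  T2=16  T3=22  T4=5  T5=69  T6=32  T7=54  T8=42
Turnaround (C−A): T1=8  T2=10  T3=16  T4=5  T5=69  T6=29  T7=46  T8=33
Turnaround(T6) = completion − arrival = 32 − 3 = 29

29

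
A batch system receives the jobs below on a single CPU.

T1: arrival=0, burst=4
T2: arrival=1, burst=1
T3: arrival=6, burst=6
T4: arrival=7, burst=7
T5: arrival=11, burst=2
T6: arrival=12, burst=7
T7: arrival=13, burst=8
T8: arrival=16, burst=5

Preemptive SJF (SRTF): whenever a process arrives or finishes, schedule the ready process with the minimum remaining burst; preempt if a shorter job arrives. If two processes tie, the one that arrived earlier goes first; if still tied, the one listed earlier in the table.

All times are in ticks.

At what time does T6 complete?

33

Timeline: | T1 0-1 | T2 1-2 | T1 2-5 | idle 5-6 | T3 6-12 | T5 12-14 | T4 14-21 | T8 21-26 | T6 26-33 | T7 33-41 |
Completion: T1=5  T2=2  T3=12  T4=21  T5=14  T6=33  T7=41  T8=26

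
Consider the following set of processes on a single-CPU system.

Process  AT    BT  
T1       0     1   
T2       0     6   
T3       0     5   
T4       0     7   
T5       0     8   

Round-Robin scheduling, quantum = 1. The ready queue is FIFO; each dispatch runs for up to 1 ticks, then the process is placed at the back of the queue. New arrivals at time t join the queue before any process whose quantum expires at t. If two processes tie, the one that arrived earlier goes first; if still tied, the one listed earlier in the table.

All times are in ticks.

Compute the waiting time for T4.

Timeline: | T1 0-1 | T2 1-2 | T3 2-3 | T4 3-4 | T5 4-5 | T2 5-6 | T3 6-7 | T4 7-8 | T5 8-9 | T2 9-10 | T3 10-11 | T4 11-12 | T5 12-13 | T2 13-14 | T3 14-15 | T4 15-16 | T5 16-17 | T2 17-18 | T3 18-19 | T4 19-20 | T5 20-21 | T2 21-22 | T4 22-23 | T5 23-24 | T4 24-25 | T5 25-27 |
Completion: T1=1  T2=22  T3=19  T4=25  T5=27
Waiting(T4) = turnaround − burst = 25 − 7 = 18

18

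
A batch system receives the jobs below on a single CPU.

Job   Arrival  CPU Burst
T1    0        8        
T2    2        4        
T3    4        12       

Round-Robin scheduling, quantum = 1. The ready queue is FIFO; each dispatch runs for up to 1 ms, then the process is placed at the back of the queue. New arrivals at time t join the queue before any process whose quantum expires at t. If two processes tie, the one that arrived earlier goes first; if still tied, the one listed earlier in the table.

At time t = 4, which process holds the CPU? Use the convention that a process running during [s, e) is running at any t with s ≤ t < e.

T2

Gantt: | T1 0-2 | T2 2-3 | T1 3-4 | T2 4-5 | T3 5-6 | T1 6-7 | T2 7-8 | T3 8-9 | T1 9-10 | T2 10-11 | T3 11-12 | T1 12-13 | T3 13-14 | T1 14-15 | T3 15-16 | T1 16-17 | T3 17-24 |
Completion: T1=17  T2=11  T3=24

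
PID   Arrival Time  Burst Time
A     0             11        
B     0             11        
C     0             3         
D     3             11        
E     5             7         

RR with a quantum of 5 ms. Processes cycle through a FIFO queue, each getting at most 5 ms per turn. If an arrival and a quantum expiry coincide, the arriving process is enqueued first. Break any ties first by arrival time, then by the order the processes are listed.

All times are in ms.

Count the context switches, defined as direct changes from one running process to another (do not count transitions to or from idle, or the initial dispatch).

Timeline: | A 0-5 | B 5-10 | C 10-13 | D 13-18 | E 18-23 | A 23-28 | B 28-33 | D 33-38 | E 38-40 | A 40-41 | B 41-42 | D 42-43 |
Completion: A=41  B=42  C=13  D=43  E=40
Turnaround (C−A): A=41  B=42  C=13  D=40  E=35

11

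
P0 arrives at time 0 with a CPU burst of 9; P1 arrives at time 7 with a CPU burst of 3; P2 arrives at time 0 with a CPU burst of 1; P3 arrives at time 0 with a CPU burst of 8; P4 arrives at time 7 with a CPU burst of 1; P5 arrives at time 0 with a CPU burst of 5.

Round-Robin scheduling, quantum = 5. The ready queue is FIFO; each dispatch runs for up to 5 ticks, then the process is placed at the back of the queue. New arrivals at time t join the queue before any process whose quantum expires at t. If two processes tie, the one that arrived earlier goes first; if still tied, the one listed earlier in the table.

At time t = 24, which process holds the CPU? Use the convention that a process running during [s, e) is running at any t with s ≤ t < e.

Schedule: | P0 0-5 | P2 5-6 | P3 6-11 | P5 11-16 | P0 16-20 | P1 20-23 | P4 23-24 | P3 24-27 |
Completion: P0=20  P1=23  P2=6  P3=27  P4=24  P5=16

P3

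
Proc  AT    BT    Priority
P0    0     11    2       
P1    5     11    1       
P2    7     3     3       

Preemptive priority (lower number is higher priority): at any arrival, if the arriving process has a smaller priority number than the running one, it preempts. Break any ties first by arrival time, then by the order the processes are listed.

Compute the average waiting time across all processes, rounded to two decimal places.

Gantt: | P0 0-5 | P1 5-16 | P0 16-22 | P2 22-25 |
Completion: P0=22  P1=16  P2=25
Turnaround (C−A): P0=22  P1=11  P2=18
Waiting times: P0=11, P1=0, P2=15
Average waiting = (11+0+15) / 3 = 26/3 = 8.67

8.67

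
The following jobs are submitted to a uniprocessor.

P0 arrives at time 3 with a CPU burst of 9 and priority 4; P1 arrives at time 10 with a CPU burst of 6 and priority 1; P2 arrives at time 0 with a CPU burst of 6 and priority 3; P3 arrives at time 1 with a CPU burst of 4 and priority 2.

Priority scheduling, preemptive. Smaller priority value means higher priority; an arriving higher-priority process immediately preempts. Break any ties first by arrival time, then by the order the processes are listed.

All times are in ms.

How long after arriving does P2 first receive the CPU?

0

Schedule: | P2 0-1 | P3 1-5 | P2 5-10 | P1 10-16 | P0 16-25 |
Completion: P0=25  P1=16  P2=10  P3=5
Response(P2) = first start − arrival = 0 − 0 = 0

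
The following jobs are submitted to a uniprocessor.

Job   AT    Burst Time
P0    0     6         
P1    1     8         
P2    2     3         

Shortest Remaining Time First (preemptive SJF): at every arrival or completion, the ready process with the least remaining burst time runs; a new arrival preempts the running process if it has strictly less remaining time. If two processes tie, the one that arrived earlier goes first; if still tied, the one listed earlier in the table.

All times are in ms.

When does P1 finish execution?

17

Schedule: | P0 0-2 | P2 2-5 | P0 5-9 | P1 9-17 |
Completion: P0=9  P1=17  P2=5
Turnaround (C−A): P0=9  P1=16  P2=3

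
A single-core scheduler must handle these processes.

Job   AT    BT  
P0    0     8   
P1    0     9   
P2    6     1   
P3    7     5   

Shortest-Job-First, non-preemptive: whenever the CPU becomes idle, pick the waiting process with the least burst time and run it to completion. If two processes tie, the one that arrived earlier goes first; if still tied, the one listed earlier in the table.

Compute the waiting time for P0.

Timeline: | P0 0-8 | P2 8-9 | P3 9-14 | P1 14-23 |
Completion: P0=8  P1=23  P2=9  P3=14
Turnaround (C−A): P0=8  P1=23  P2=3  P3=7
Waiting(P0) = turnaround − burst = 8 − 8 = 0

0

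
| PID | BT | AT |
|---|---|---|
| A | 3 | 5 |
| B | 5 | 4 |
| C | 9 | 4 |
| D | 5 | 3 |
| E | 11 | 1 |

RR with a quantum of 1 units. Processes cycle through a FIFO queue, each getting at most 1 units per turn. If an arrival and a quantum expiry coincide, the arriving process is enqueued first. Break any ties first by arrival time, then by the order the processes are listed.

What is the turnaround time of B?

21

Schedule: | idle 0-1 | E 1-3 | D 3-4 | E 4-5 | B 5-6 | C 6-7 | D 7-8 | A 8-9 | E 9-10 | B 10-11 | C 11-12 | D 12-13 | A 13-14 | E 14-15 | B 15-16 | C 16-17 | D 17-18 | A 18-19 | E 19-20 | B 20-21 | C 21-22 | D 22-23 | E 23-24 | B 24-25 | C 25-26 | E 26-27 | C 27-28 | E 28-29 | C 29-30 | E 30-31 | C 31-32 | E 32-33 | C 33-34 |
Completion: A=19  B=25  C=34  D=23  E=33
Turnaround(B) = completion − arrival = 25 − 4 = 21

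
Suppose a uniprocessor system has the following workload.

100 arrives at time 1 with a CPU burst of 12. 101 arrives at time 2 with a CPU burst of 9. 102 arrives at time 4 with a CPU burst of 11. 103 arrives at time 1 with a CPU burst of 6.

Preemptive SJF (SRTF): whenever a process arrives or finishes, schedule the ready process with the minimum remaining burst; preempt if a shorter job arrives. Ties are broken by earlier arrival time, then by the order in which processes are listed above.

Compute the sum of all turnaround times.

Schedule: | idle 0-1 | 103 1-7 | 101 7-16 | 102 16-27 | 100 27-39 |
Completion: 100=39  101=16  102=27  103=7
Turnaround (C−A): 100=38  101=14  102=23  103=6
Turnaround = completion − arrival: 100=38, 101=14, 102=23, 103=6
Total turnaround = 38 + 14 + 23 + 6 = 81

81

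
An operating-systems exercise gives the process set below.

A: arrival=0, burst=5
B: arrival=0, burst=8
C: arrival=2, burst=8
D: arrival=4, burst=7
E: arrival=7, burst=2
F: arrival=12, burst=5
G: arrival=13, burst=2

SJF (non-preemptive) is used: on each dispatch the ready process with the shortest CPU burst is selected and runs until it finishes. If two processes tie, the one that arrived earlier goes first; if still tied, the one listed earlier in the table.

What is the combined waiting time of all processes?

59

Timeline: | A 0-5 | D 5-12 | E 12-14 | G 14-16 | F 16-21 | B 21-29 | C 29-37 |
Completion: A=5  B=29  C=37  D=12  E=14  F=21  G=16
Turnaround (C−A): A=5  B=29  C=35  D=8  E=7  F=9  G=3
Waiting = turnaround − burst: A=0, B=21, C=27, D=1, E=5, F=4, G=1
Total waiting = 0 + 21 + 27 + 1 + 5 + 4 + 1 = 59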